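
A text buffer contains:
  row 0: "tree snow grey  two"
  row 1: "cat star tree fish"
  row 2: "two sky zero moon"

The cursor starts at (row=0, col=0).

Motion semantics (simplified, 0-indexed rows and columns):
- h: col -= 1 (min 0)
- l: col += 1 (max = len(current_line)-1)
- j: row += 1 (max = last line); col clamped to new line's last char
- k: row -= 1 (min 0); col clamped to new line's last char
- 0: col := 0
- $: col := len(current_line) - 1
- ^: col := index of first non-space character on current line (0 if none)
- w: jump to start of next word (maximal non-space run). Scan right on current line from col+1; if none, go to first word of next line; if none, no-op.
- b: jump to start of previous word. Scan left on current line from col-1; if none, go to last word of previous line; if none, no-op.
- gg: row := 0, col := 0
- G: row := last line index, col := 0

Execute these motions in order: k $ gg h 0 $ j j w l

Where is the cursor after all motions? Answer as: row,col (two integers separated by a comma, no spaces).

Answer: 2,16

Derivation:
After 1 (k): row=0 col=0 char='t'
After 2 ($): row=0 col=18 char='o'
After 3 (gg): row=0 col=0 char='t'
After 4 (h): row=0 col=0 char='t'
After 5 (0): row=0 col=0 char='t'
After 6 ($): row=0 col=18 char='o'
After 7 (j): row=1 col=17 char='h'
After 8 (j): row=2 col=16 char='n'
After 9 (w): row=2 col=16 char='n'
After 10 (l): row=2 col=16 char='n'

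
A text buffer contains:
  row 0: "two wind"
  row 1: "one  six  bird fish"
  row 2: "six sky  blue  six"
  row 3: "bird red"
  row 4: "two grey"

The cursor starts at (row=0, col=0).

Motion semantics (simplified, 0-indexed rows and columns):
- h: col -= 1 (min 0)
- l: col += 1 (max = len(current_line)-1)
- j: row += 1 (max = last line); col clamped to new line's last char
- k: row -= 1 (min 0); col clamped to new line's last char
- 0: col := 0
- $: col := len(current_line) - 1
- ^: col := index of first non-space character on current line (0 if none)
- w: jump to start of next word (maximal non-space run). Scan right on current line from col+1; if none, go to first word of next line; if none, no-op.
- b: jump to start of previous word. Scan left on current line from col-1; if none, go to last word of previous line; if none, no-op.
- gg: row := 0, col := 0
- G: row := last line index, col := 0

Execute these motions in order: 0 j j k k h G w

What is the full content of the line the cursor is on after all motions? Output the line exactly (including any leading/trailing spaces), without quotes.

After 1 (0): row=0 col=0 char='t'
After 2 (j): row=1 col=0 char='o'
After 3 (j): row=2 col=0 char='s'
After 4 (k): row=1 col=0 char='o'
After 5 (k): row=0 col=0 char='t'
After 6 (h): row=0 col=0 char='t'
After 7 (G): row=4 col=0 char='t'
After 8 (w): row=4 col=4 char='g'

Answer: two grey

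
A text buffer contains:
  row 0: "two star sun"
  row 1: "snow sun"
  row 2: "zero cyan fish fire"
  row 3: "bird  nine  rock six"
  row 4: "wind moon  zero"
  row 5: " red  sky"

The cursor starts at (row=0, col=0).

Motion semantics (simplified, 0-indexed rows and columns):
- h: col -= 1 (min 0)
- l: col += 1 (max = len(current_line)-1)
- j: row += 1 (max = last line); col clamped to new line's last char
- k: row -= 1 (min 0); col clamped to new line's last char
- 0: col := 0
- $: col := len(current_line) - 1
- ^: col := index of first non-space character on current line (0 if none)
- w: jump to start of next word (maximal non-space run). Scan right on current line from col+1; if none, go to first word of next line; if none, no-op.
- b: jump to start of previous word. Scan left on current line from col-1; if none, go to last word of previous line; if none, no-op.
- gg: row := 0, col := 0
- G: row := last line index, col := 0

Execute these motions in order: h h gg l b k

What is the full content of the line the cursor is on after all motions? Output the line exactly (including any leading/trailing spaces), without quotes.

After 1 (h): row=0 col=0 char='t'
After 2 (h): row=0 col=0 char='t'
After 3 (gg): row=0 col=0 char='t'
After 4 (l): row=0 col=1 char='w'
After 5 (b): row=0 col=0 char='t'
After 6 (k): row=0 col=0 char='t'

Answer: two star sun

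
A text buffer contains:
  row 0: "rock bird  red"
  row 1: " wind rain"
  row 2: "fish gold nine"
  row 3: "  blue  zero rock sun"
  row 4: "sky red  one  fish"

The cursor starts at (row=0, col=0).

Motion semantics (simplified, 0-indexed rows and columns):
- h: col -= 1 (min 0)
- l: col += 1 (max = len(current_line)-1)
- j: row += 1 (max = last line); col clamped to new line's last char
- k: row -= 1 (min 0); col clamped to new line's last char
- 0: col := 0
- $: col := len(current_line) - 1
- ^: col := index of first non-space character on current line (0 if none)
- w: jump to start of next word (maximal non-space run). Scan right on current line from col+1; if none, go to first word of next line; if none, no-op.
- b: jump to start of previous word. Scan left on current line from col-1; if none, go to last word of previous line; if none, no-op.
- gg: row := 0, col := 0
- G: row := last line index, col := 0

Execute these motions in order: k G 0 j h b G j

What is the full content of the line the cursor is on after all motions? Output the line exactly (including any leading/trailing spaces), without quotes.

After 1 (k): row=0 col=0 char='r'
After 2 (G): row=4 col=0 char='s'
After 3 (0): row=4 col=0 char='s'
After 4 (j): row=4 col=0 char='s'
After 5 (h): row=4 col=0 char='s'
After 6 (b): row=3 col=18 char='s'
After 7 (G): row=4 col=0 char='s'
After 8 (j): row=4 col=0 char='s'

Answer: sky red  one  fish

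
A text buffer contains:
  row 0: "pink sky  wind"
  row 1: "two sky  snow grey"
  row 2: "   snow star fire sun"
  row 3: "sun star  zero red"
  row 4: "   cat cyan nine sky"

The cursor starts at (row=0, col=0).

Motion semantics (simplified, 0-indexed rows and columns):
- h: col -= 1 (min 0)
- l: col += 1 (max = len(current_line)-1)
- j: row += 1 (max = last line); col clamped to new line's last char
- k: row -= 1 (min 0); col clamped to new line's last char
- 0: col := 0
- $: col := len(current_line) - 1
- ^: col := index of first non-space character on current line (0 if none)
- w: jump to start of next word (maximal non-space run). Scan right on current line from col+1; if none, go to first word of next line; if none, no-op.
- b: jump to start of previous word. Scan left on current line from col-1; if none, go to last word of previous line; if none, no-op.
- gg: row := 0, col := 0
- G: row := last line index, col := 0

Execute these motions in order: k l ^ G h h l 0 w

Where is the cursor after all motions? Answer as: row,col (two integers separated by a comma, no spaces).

After 1 (k): row=0 col=0 char='p'
After 2 (l): row=0 col=1 char='i'
After 3 (^): row=0 col=0 char='p'
After 4 (G): row=4 col=0 char='_'
After 5 (h): row=4 col=0 char='_'
After 6 (h): row=4 col=0 char='_'
After 7 (l): row=4 col=1 char='_'
After 8 (0): row=4 col=0 char='_'
After 9 (w): row=4 col=3 char='c'

Answer: 4,3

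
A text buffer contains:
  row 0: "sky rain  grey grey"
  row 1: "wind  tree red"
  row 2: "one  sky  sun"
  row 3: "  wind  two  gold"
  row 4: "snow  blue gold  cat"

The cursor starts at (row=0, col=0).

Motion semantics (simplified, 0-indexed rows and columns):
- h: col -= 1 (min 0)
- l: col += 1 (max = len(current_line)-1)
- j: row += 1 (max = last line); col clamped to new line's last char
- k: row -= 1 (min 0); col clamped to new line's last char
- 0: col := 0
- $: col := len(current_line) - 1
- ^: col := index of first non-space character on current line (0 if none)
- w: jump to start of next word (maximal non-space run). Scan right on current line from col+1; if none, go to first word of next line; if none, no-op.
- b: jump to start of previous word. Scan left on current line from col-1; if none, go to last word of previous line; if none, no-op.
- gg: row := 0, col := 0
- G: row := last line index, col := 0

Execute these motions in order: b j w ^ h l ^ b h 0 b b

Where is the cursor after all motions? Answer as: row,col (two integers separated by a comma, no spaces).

Answer: 0,0

Derivation:
After 1 (b): row=0 col=0 char='s'
After 2 (j): row=1 col=0 char='w'
After 3 (w): row=1 col=6 char='t'
After 4 (^): row=1 col=0 char='w'
After 5 (h): row=1 col=0 char='w'
After 6 (l): row=1 col=1 char='i'
After 7 (^): row=1 col=0 char='w'
After 8 (b): row=0 col=15 char='g'
After 9 (h): row=0 col=14 char='_'
After 10 (0): row=0 col=0 char='s'
After 11 (b): row=0 col=0 char='s'
After 12 (b): row=0 col=0 char='s'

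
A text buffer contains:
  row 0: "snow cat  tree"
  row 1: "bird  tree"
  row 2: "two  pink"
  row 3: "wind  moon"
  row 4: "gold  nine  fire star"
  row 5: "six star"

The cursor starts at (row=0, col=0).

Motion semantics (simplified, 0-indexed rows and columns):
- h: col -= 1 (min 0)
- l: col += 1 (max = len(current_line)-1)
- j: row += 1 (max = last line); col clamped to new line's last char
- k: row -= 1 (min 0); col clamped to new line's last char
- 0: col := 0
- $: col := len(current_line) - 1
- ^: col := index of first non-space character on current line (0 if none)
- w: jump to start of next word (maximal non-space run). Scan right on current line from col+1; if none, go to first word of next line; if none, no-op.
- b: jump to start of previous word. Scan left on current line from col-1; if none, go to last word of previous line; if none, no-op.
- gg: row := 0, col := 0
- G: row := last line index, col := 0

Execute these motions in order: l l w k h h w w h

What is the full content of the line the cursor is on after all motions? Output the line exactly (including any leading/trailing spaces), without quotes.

After 1 (l): row=0 col=1 char='n'
After 2 (l): row=0 col=2 char='o'
After 3 (w): row=0 col=5 char='c'
After 4 (k): row=0 col=5 char='c'
After 5 (h): row=0 col=4 char='_'
After 6 (h): row=0 col=3 char='w'
After 7 (w): row=0 col=5 char='c'
After 8 (w): row=0 col=10 char='t'
After 9 (h): row=0 col=9 char='_'

Answer: snow cat  tree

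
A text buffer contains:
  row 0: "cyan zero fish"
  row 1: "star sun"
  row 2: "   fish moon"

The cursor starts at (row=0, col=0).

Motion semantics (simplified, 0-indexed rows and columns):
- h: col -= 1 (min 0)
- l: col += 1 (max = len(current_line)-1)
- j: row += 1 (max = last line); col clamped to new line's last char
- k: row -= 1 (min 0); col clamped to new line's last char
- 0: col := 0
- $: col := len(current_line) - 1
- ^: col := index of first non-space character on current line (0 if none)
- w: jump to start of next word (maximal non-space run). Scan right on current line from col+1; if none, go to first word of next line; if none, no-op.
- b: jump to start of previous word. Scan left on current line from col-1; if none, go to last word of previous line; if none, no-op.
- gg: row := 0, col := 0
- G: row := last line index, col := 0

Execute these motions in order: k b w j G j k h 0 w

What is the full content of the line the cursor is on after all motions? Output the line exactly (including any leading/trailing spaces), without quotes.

After 1 (k): row=0 col=0 char='c'
After 2 (b): row=0 col=0 char='c'
After 3 (w): row=0 col=5 char='z'
After 4 (j): row=1 col=5 char='s'
After 5 (G): row=2 col=0 char='_'
After 6 (j): row=2 col=0 char='_'
After 7 (k): row=1 col=0 char='s'
After 8 (h): row=1 col=0 char='s'
After 9 (0): row=1 col=0 char='s'
After 10 (w): row=1 col=5 char='s'

Answer: star sun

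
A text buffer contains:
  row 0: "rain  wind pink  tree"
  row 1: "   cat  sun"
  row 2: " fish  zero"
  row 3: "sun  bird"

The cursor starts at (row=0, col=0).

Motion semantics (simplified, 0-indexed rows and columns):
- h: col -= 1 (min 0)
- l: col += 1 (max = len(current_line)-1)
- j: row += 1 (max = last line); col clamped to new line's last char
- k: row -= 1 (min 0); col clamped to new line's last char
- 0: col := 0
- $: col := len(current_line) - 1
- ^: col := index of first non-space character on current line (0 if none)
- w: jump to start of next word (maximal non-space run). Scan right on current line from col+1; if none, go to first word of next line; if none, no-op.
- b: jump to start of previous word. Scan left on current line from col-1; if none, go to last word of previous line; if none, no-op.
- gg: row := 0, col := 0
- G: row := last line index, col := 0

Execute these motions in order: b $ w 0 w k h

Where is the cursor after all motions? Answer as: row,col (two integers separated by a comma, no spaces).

Answer: 0,2

Derivation:
After 1 (b): row=0 col=0 char='r'
After 2 ($): row=0 col=20 char='e'
After 3 (w): row=1 col=3 char='c'
After 4 (0): row=1 col=0 char='_'
After 5 (w): row=1 col=3 char='c'
After 6 (k): row=0 col=3 char='n'
After 7 (h): row=0 col=2 char='i'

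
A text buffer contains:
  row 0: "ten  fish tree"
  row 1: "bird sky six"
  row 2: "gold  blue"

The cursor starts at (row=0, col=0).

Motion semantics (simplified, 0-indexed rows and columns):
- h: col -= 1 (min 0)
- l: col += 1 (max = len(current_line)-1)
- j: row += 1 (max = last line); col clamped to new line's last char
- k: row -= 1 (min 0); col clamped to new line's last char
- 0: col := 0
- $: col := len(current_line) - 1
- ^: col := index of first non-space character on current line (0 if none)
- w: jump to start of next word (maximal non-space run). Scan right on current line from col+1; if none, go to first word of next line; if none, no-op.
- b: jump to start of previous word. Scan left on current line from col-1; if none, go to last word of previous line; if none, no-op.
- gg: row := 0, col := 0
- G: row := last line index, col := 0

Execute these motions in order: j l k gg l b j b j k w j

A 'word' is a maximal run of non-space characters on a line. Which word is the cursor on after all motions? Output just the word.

Answer: gold

Derivation:
After 1 (j): row=1 col=0 char='b'
After 2 (l): row=1 col=1 char='i'
After 3 (k): row=0 col=1 char='e'
After 4 (gg): row=0 col=0 char='t'
After 5 (l): row=0 col=1 char='e'
After 6 (b): row=0 col=0 char='t'
After 7 (j): row=1 col=0 char='b'
After 8 (b): row=0 col=10 char='t'
After 9 (j): row=1 col=10 char='i'
After 10 (k): row=0 col=10 char='t'
After 11 (w): row=1 col=0 char='b'
After 12 (j): row=2 col=0 char='g'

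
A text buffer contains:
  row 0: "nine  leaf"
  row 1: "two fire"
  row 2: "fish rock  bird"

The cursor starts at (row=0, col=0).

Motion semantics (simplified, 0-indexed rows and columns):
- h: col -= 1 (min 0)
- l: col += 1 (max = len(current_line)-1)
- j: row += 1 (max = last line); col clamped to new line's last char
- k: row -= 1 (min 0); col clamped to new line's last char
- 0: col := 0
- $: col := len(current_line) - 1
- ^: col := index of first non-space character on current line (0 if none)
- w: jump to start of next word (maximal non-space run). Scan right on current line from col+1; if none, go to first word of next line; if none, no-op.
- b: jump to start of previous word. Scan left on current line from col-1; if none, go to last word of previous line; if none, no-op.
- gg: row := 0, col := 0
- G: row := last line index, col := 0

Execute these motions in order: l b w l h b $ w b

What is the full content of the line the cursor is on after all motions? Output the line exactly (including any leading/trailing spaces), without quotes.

After 1 (l): row=0 col=1 char='i'
After 2 (b): row=0 col=0 char='n'
After 3 (w): row=0 col=6 char='l'
After 4 (l): row=0 col=7 char='e'
After 5 (h): row=0 col=6 char='l'
After 6 (b): row=0 col=0 char='n'
After 7 ($): row=0 col=9 char='f'
After 8 (w): row=1 col=0 char='t'
After 9 (b): row=0 col=6 char='l'

Answer: nine  leaf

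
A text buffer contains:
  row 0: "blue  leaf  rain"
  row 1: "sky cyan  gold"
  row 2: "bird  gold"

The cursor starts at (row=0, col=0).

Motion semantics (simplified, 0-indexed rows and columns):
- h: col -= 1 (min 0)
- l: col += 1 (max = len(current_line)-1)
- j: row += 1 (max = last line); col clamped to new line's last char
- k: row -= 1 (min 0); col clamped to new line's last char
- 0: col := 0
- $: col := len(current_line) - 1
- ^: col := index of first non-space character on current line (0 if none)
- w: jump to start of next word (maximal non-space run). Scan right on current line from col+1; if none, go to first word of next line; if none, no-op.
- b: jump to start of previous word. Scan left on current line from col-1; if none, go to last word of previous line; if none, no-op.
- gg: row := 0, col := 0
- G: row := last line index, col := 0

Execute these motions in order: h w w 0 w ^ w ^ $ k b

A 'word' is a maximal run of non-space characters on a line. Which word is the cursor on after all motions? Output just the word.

Answer: rain

Derivation:
After 1 (h): row=0 col=0 char='b'
After 2 (w): row=0 col=6 char='l'
After 3 (w): row=0 col=12 char='r'
After 4 (0): row=0 col=0 char='b'
After 5 (w): row=0 col=6 char='l'
After 6 (^): row=0 col=0 char='b'
After 7 (w): row=0 col=6 char='l'
After 8 (^): row=0 col=0 char='b'
After 9 ($): row=0 col=15 char='n'
After 10 (k): row=0 col=15 char='n'
After 11 (b): row=0 col=12 char='r'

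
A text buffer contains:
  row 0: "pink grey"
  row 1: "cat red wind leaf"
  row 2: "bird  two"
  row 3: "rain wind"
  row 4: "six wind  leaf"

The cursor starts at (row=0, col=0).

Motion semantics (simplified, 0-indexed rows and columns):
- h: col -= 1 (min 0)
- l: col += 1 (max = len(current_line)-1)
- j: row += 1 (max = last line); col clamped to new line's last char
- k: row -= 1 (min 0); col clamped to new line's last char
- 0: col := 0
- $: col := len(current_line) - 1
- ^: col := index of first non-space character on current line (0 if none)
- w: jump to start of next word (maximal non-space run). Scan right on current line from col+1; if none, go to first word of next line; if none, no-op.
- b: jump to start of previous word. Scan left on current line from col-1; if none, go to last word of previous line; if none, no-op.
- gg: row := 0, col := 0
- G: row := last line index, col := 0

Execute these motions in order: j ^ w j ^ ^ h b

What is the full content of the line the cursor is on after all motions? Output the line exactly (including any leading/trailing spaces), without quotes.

After 1 (j): row=1 col=0 char='c'
After 2 (^): row=1 col=0 char='c'
After 3 (w): row=1 col=4 char='r'
After 4 (j): row=2 col=4 char='_'
After 5 (^): row=2 col=0 char='b'
After 6 (^): row=2 col=0 char='b'
After 7 (h): row=2 col=0 char='b'
After 8 (b): row=1 col=13 char='l'

Answer: cat red wind leaf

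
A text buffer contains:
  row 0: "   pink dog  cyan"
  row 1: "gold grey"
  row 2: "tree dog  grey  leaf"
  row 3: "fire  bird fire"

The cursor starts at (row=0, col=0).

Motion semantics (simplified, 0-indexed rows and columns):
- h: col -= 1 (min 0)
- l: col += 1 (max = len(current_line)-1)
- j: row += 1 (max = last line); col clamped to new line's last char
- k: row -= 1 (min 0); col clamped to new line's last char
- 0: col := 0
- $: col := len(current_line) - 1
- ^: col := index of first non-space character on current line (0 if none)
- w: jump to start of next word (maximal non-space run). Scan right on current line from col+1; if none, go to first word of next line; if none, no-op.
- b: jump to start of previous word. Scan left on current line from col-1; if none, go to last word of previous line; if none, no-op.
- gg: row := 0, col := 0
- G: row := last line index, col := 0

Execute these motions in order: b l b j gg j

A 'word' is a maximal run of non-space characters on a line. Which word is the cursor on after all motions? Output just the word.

Answer: gold

Derivation:
After 1 (b): row=0 col=0 char='_'
After 2 (l): row=0 col=1 char='_'
After 3 (b): row=0 col=1 char='_'
After 4 (j): row=1 col=1 char='o'
After 5 (gg): row=0 col=0 char='_'
After 6 (j): row=1 col=0 char='g'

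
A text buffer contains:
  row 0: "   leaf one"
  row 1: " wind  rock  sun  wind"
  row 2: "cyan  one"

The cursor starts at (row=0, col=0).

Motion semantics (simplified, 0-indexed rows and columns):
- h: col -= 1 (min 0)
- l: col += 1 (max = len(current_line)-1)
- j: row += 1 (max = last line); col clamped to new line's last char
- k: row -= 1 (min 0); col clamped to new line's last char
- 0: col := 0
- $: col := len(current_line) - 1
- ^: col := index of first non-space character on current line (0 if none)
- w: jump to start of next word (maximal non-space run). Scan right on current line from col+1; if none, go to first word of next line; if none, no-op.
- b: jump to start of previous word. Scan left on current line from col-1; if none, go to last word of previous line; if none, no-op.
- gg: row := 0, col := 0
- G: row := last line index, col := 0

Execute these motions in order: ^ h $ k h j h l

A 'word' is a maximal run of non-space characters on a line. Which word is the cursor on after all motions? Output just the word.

Answer: rock

Derivation:
After 1 (^): row=0 col=3 char='l'
After 2 (h): row=0 col=2 char='_'
After 3 ($): row=0 col=10 char='e'
After 4 (k): row=0 col=10 char='e'
After 5 (h): row=0 col=9 char='n'
After 6 (j): row=1 col=9 char='c'
After 7 (h): row=1 col=8 char='o'
After 8 (l): row=1 col=9 char='c'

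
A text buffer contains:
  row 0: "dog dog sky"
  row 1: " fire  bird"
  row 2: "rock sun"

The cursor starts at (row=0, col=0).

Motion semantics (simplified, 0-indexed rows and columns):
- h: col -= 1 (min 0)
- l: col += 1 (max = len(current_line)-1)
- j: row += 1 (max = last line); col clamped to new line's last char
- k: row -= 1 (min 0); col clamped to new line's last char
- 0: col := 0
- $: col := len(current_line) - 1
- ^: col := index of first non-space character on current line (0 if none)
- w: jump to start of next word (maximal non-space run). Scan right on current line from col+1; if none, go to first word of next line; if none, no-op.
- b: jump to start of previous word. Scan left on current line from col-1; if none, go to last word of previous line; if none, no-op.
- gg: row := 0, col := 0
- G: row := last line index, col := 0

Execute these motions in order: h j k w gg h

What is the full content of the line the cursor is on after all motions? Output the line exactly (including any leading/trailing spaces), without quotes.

Answer: dog dog sky

Derivation:
After 1 (h): row=0 col=0 char='d'
After 2 (j): row=1 col=0 char='_'
After 3 (k): row=0 col=0 char='d'
After 4 (w): row=0 col=4 char='d'
After 5 (gg): row=0 col=0 char='d'
After 6 (h): row=0 col=0 char='d'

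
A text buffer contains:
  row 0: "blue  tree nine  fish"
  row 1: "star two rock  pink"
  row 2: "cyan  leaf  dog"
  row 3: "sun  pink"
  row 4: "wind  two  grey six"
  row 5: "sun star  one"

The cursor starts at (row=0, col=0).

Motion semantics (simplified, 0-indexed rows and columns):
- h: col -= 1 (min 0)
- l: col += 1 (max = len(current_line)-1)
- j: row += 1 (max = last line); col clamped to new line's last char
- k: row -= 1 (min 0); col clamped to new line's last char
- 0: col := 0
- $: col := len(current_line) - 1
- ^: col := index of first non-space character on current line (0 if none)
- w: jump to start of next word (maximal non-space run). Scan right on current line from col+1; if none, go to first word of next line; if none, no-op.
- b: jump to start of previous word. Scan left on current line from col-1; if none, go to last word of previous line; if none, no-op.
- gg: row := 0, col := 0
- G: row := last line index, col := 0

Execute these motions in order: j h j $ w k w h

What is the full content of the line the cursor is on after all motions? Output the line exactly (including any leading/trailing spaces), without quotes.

After 1 (j): row=1 col=0 char='s'
After 2 (h): row=1 col=0 char='s'
After 3 (j): row=2 col=0 char='c'
After 4 ($): row=2 col=14 char='g'
After 5 (w): row=3 col=0 char='s'
After 6 (k): row=2 col=0 char='c'
After 7 (w): row=2 col=6 char='l'
After 8 (h): row=2 col=5 char='_'

Answer: cyan  leaf  dog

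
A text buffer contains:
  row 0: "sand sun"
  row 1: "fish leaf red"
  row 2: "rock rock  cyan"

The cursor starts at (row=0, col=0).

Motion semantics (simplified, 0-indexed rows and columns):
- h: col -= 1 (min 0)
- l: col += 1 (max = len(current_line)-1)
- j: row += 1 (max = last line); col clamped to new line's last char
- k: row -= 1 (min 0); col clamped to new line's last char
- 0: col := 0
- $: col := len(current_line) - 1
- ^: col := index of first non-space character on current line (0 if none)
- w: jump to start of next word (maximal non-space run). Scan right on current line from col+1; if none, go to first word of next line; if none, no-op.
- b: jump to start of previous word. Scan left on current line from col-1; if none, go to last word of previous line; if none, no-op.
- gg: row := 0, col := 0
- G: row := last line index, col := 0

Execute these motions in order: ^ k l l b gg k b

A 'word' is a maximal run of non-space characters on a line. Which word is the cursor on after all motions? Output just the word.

Answer: sand

Derivation:
After 1 (^): row=0 col=0 char='s'
After 2 (k): row=0 col=0 char='s'
After 3 (l): row=0 col=1 char='a'
After 4 (l): row=0 col=2 char='n'
After 5 (b): row=0 col=0 char='s'
After 6 (gg): row=0 col=0 char='s'
After 7 (k): row=0 col=0 char='s'
After 8 (b): row=0 col=0 char='s'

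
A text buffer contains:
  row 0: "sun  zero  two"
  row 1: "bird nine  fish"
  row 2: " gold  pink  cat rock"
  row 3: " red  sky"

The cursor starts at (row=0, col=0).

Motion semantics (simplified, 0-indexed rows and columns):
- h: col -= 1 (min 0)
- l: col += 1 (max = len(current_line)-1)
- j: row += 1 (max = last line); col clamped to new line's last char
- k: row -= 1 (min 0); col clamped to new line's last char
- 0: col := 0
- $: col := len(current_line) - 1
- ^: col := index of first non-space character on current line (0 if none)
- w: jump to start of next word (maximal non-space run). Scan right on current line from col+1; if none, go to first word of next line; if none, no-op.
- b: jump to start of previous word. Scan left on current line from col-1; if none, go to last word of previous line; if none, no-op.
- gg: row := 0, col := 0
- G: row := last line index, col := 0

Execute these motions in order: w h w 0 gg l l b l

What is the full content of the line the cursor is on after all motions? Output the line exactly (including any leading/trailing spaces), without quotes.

After 1 (w): row=0 col=5 char='z'
After 2 (h): row=0 col=4 char='_'
After 3 (w): row=0 col=5 char='z'
After 4 (0): row=0 col=0 char='s'
After 5 (gg): row=0 col=0 char='s'
After 6 (l): row=0 col=1 char='u'
After 7 (l): row=0 col=2 char='n'
After 8 (b): row=0 col=0 char='s'
After 9 (l): row=0 col=1 char='u'

Answer: sun  zero  two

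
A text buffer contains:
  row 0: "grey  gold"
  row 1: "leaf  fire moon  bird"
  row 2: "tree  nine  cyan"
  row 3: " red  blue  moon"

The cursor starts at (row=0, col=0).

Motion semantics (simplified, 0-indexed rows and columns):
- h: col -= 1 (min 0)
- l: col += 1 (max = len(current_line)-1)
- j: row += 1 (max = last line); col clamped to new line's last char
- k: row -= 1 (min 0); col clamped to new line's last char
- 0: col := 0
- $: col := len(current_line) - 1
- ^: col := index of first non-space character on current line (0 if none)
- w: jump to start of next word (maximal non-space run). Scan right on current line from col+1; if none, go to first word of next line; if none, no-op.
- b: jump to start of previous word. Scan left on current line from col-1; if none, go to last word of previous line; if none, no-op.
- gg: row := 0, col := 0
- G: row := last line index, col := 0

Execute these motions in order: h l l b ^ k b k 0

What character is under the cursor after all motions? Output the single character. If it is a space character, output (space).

Answer: g

Derivation:
After 1 (h): row=0 col=0 char='g'
After 2 (l): row=0 col=1 char='r'
After 3 (l): row=0 col=2 char='e'
After 4 (b): row=0 col=0 char='g'
After 5 (^): row=0 col=0 char='g'
After 6 (k): row=0 col=0 char='g'
After 7 (b): row=0 col=0 char='g'
After 8 (k): row=0 col=0 char='g'
After 9 (0): row=0 col=0 char='g'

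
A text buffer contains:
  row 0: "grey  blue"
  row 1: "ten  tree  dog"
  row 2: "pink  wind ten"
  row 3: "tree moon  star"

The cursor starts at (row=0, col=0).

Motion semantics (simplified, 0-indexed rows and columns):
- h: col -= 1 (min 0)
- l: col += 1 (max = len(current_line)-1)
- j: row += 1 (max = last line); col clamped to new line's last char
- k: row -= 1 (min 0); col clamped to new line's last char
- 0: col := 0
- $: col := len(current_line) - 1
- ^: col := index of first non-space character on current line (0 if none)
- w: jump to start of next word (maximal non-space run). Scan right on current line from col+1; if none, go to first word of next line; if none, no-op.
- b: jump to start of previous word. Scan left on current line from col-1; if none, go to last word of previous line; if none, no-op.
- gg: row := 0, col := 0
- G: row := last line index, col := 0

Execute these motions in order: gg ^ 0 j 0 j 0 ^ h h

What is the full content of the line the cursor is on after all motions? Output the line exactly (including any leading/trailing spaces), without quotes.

After 1 (gg): row=0 col=0 char='g'
After 2 (^): row=0 col=0 char='g'
After 3 (0): row=0 col=0 char='g'
After 4 (j): row=1 col=0 char='t'
After 5 (0): row=1 col=0 char='t'
After 6 (j): row=2 col=0 char='p'
After 7 (0): row=2 col=0 char='p'
After 8 (^): row=2 col=0 char='p'
After 9 (h): row=2 col=0 char='p'
After 10 (h): row=2 col=0 char='p'

Answer: pink  wind ten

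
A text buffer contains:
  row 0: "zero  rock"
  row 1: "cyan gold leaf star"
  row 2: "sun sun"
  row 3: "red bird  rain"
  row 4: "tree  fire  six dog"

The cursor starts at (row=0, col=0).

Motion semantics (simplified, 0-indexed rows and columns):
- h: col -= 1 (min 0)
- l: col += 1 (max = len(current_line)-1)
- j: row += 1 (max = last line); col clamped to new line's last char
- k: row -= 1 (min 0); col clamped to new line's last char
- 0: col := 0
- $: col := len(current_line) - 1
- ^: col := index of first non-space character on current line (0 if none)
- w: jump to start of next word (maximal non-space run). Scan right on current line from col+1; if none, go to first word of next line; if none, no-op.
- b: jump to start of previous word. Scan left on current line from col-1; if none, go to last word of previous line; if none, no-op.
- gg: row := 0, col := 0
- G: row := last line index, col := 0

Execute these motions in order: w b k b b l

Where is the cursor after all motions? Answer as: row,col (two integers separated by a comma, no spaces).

Answer: 0,1

Derivation:
After 1 (w): row=0 col=6 char='r'
After 2 (b): row=0 col=0 char='z'
After 3 (k): row=0 col=0 char='z'
After 4 (b): row=0 col=0 char='z'
After 5 (b): row=0 col=0 char='z'
After 6 (l): row=0 col=1 char='e'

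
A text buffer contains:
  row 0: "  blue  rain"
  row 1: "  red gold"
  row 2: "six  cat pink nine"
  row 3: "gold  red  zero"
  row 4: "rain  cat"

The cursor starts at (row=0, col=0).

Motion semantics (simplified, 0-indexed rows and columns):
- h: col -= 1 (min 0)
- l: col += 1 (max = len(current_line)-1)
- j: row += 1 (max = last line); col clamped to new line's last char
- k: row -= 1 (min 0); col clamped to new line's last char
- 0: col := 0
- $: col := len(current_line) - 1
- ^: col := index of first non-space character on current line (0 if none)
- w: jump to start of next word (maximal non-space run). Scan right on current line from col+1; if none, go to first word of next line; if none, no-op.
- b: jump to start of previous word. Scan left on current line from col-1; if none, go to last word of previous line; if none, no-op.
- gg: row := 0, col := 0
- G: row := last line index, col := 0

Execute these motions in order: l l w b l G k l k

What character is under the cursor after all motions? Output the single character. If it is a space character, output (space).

After 1 (l): row=0 col=1 char='_'
After 2 (l): row=0 col=2 char='b'
After 3 (w): row=0 col=8 char='r'
After 4 (b): row=0 col=2 char='b'
After 5 (l): row=0 col=3 char='l'
After 6 (G): row=4 col=0 char='r'
After 7 (k): row=3 col=0 char='g'
After 8 (l): row=3 col=1 char='o'
After 9 (k): row=2 col=1 char='i'

Answer: i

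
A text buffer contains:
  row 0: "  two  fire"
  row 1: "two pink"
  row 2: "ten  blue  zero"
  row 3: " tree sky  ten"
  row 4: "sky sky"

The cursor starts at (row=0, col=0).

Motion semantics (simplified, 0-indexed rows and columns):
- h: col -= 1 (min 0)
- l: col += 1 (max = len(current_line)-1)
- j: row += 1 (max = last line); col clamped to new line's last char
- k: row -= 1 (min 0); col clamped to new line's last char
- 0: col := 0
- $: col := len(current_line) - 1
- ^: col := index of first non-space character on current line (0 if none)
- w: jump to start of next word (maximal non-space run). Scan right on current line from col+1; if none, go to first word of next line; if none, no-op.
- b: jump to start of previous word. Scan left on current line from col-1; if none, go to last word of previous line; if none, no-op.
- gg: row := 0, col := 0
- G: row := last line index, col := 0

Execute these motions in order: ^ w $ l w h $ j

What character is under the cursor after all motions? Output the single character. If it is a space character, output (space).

After 1 (^): row=0 col=2 char='t'
After 2 (w): row=0 col=7 char='f'
After 3 ($): row=0 col=10 char='e'
After 4 (l): row=0 col=10 char='e'
After 5 (w): row=1 col=0 char='t'
After 6 (h): row=1 col=0 char='t'
After 7 ($): row=1 col=7 char='k'
After 8 (j): row=2 col=7 char='u'

Answer: u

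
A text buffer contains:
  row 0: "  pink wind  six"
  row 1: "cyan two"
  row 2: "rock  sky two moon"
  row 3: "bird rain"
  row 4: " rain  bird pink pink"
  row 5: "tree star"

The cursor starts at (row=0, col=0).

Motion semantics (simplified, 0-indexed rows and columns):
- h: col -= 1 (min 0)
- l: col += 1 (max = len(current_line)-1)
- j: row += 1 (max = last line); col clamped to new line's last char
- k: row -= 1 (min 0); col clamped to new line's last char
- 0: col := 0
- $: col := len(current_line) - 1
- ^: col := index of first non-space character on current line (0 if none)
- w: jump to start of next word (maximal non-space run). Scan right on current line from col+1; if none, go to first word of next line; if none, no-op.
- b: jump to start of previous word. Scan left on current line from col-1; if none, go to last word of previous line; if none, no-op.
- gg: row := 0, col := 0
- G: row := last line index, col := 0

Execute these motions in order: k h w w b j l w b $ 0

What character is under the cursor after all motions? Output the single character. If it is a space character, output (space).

After 1 (k): row=0 col=0 char='_'
After 2 (h): row=0 col=0 char='_'
After 3 (w): row=0 col=2 char='p'
After 4 (w): row=0 col=7 char='w'
After 5 (b): row=0 col=2 char='p'
After 6 (j): row=1 col=2 char='a'
After 7 (l): row=1 col=3 char='n'
After 8 (w): row=1 col=5 char='t'
After 9 (b): row=1 col=0 char='c'
After 10 ($): row=1 col=7 char='o'
After 11 (0): row=1 col=0 char='c'

Answer: c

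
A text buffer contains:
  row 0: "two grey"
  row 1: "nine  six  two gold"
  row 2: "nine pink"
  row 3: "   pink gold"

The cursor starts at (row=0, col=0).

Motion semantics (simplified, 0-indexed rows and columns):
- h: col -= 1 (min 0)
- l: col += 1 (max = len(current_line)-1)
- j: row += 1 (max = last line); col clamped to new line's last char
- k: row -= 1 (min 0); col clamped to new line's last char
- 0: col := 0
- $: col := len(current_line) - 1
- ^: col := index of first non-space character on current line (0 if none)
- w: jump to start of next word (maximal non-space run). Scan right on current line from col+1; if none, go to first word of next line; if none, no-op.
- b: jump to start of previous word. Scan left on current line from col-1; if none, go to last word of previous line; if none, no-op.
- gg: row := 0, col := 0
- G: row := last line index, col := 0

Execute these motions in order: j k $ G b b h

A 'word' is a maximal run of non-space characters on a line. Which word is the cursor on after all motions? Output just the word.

Answer: nine

Derivation:
After 1 (j): row=1 col=0 char='n'
After 2 (k): row=0 col=0 char='t'
After 3 ($): row=0 col=7 char='y'
After 4 (G): row=3 col=0 char='_'
After 5 (b): row=2 col=5 char='p'
After 6 (b): row=2 col=0 char='n'
After 7 (h): row=2 col=0 char='n'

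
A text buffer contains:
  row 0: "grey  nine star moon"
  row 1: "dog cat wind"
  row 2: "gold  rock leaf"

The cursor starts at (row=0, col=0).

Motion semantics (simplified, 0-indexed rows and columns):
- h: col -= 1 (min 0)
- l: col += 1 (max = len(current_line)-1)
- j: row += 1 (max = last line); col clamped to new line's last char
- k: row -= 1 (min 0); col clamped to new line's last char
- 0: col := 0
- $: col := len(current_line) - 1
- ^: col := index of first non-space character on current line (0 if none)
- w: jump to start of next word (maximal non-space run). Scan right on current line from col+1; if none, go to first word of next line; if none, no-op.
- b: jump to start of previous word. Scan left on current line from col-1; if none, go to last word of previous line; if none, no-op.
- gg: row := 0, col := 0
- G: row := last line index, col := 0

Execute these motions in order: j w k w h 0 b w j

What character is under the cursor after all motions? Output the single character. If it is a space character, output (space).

Answer: t

Derivation:
After 1 (j): row=1 col=0 char='d'
After 2 (w): row=1 col=4 char='c'
After 3 (k): row=0 col=4 char='_'
After 4 (w): row=0 col=6 char='n'
After 5 (h): row=0 col=5 char='_'
After 6 (0): row=0 col=0 char='g'
After 7 (b): row=0 col=0 char='g'
After 8 (w): row=0 col=6 char='n'
After 9 (j): row=1 col=6 char='t'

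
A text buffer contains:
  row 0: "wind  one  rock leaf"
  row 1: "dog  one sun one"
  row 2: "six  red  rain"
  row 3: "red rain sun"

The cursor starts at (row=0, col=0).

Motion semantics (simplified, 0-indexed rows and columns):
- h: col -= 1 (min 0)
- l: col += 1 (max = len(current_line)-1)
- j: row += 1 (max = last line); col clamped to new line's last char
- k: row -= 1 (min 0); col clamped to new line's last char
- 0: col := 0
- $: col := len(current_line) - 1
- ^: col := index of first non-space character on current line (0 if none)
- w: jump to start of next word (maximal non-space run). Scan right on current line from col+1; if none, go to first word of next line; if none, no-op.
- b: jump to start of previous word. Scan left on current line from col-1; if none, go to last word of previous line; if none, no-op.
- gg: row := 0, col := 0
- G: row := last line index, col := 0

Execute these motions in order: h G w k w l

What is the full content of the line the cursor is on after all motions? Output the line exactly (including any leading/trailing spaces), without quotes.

Answer: six  red  rain

Derivation:
After 1 (h): row=0 col=0 char='w'
After 2 (G): row=3 col=0 char='r'
After 3 (w): row=3 col=4 char='r'
After 4 (k): row=2 col=4 char='_'
After 5 (w): row=2 col=5 char='r'
After 6 (l): row=2 col=6 char='e'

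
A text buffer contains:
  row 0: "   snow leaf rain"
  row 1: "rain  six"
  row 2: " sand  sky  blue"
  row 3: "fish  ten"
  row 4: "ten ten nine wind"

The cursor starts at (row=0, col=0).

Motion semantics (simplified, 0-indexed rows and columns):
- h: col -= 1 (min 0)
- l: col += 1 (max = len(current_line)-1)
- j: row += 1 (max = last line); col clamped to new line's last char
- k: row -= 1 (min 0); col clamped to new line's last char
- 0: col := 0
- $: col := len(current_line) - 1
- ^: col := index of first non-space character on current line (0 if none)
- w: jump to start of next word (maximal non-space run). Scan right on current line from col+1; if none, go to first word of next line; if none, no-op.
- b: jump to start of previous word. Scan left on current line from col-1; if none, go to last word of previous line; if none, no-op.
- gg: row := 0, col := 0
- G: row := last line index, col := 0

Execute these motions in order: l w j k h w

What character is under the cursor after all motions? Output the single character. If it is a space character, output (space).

Answer: s

Derivation:
After 1 (l): row=0 col=1 char='_'
After 2 (w): row=0 col=3 char='s'
After 3 (j): row=1 col=3 char='n'
After 4 (k): row=0 col=3 char='s'
After 5 (h): row=0 col=2 char='_'
After 6 (w): row=0 col=3 char='s'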